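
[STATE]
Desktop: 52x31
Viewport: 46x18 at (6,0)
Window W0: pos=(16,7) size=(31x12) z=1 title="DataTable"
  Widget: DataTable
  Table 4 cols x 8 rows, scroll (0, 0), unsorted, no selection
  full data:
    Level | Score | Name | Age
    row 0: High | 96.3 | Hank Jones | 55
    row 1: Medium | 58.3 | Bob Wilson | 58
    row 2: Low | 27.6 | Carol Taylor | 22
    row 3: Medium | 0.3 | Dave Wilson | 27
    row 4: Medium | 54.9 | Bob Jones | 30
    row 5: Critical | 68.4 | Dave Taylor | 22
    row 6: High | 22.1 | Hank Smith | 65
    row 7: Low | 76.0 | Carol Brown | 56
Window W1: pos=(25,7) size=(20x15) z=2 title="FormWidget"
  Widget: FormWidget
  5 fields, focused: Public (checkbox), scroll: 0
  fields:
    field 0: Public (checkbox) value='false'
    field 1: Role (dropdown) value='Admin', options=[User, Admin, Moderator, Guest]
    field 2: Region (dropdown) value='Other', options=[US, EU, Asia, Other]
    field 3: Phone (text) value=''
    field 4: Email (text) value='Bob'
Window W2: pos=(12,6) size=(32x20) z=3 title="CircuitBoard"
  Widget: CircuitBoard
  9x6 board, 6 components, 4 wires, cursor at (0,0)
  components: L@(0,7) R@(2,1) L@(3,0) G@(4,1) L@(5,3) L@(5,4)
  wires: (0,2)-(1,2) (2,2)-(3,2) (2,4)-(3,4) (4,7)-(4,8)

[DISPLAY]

                                              
                                              
                                              
                                              
                                              
                                              
      ┏━━━━━━━━━━━━━━━━━━━━━━━━━━━━━━┓        
      ┃ CircuitBoard                 ┃┓━┓     
      ┠──────────────────────────────┨┃ ┃     
      ┃   0 1 2 3 4 5 6 7 8          ┃┨─┨     
      ┃0  [.]      ·                 ┃┃A┃     
      ┃            │                 ┃┃─┃     
      ┃1           ·                 ┃┃5┃     
      ┃                              ┃┃5┃     
      ┃2       R   ·       ·         ┃┃2┃     
      ┃            │       │         ┃┃2┃     
      ┃3   L       ·       ·         ┃┃3┃     
      ┃                              ┃┃2┃     


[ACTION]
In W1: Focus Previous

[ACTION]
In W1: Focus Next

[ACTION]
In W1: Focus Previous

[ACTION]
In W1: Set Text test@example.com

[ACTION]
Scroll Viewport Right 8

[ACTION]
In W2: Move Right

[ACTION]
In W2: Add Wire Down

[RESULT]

                                              
                                              
                                              
                                              
                                              
                                              
      ┏━━━━━━━━━━━━━━━━━━━━━━━━━━━━━━┓        
      ┃ CircuitBoard                 ┃┓━┓     
      ┠──────────────────────────────┨┃ ┃     
      ┃   0 1 2 3 4 5 6 7 8          ┃┨─┨     
      ┃0      [.]  ·                 ┃┃A┃     
      ┃        │   │                 ┃┃─┃     
      ┃1       ·   ·                 ┃┃5┃     
      ┃                              ┃┃5┃     
      ┃2       R   ·       ·         ┃┃2┃     
      ┃            │       │         ┃┃2┃     
      ┃3   L       ·       ·         ┃┃3┃     
      ┃                              ┃┃2┃     


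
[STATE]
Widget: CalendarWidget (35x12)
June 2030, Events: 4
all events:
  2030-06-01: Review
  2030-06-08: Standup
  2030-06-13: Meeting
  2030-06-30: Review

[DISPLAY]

             June 2030             
Mo Tu We Th Fr Sa Su               
                1*  2              
 3  4  5  6  7  8*  9              
10 11 12 13* 14 15 16              
17 18 19 20 21 22 23               
24 25 26 27 28 29 30*              
                                   
                                   
                                   
                                   
                                   


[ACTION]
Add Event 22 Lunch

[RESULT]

             June 2030             
Mo Tu We Th Fr Sa Su               
                1*  2              
 3  4  5  6  7  8*  9              
10 11 12 13* 14 15 16              
17 18 19 20 21 22* 23              
24 25 26 27 28 29 30*              
                                   
                                   
                                   
                                   
                                   


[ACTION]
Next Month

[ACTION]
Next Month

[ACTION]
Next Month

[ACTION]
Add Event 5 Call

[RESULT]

           September 2030          
Mo Tu We Th Fr Sa Su               
                   1               
 2  3  4  5*  6  7  8              
 9 10 11 12 13 14 15               
16 17 18 19 20 21 22               
23 24 25 26 27 28 29               
30                                 
                                   
                                   
                                   
                                   


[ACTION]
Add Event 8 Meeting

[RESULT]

           September 2030          
Mo Tu We Th Fr Sa Su               
                   1               
 2  3  4  5*  6  7  8*             
 9 10 11 12 13 14 15               
16 17 18 19 20 21 22               
23 24 25 26 27 28 29               
30                                 
                                   
                                   
                                   
                                   


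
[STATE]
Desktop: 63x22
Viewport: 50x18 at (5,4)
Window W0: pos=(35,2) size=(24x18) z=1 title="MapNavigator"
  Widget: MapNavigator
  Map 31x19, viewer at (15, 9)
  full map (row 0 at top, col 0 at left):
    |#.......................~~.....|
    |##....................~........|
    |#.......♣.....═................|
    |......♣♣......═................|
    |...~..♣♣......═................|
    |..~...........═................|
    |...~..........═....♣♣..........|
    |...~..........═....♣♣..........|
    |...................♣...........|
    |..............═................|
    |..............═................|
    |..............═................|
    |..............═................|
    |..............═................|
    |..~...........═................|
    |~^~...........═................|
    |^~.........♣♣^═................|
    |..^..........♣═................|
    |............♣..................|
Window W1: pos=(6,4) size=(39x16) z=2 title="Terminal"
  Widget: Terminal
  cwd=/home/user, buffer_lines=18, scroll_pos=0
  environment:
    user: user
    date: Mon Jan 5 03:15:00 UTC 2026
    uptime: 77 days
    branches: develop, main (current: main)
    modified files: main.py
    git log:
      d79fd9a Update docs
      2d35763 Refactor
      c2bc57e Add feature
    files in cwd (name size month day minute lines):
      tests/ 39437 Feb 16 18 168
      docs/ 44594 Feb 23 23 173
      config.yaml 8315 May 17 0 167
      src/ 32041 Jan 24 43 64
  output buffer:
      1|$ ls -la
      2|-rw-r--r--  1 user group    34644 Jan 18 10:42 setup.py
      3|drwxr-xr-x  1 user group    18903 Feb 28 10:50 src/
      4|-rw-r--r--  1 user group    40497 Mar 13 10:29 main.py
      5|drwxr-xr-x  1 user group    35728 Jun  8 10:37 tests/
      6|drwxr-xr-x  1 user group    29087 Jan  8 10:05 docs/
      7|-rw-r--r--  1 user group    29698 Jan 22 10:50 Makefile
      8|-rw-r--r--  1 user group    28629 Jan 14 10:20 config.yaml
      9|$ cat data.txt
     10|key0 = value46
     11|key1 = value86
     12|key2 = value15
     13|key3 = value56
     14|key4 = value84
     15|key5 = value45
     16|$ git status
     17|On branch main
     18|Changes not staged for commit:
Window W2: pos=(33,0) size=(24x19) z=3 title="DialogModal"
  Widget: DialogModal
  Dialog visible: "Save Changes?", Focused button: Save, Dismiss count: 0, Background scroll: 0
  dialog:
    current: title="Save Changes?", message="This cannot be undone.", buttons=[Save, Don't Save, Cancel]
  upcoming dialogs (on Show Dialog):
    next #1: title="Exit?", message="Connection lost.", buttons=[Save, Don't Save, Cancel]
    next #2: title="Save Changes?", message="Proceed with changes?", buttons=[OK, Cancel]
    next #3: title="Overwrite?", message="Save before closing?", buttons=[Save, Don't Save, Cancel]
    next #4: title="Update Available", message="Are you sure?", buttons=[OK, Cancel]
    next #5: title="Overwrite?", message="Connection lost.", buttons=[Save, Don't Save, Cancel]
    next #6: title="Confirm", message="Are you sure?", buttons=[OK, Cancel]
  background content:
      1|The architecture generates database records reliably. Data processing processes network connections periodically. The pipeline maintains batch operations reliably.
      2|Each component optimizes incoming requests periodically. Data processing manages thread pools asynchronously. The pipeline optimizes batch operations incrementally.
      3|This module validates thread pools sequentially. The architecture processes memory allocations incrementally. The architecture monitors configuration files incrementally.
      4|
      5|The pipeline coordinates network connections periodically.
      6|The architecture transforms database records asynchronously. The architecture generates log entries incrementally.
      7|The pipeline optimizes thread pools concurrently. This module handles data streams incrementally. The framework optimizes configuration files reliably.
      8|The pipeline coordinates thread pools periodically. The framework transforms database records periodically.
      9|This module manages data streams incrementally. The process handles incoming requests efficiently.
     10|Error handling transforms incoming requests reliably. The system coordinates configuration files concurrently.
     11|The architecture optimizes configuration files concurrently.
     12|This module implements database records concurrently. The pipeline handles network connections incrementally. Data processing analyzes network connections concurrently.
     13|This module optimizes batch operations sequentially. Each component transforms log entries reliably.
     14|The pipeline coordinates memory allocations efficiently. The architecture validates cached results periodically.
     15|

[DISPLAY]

 ┏━━━━━━━━━━━━━━━━━━━━━━━━━━┃Each component optimi
 ┃ Terminal                 ┃This module validates
 ┠──────────────────────────┃                     
 ┃$ ls -la                  ┃The pipeline coordina
 ┃-rw-r--r--  1 user group  ┃Th┌────────────────┐n
 ┃drwxr-xr-x  1 user group  ┃Th│ Save Changes?  │e
 ┃-rw-r--r--  1 user group  ┃Th│This cannot be u│a
 ┃drwxr-xr-x  1 user group  ┃Th│[Save]  Don't Sa│d
 ┃drwxr-xr-x  1 user group  ┃Er└────────────────┘f
 ┃-rw-r--r--  1 user group  ┃The architecture opti
 ┃-rw-r--r--  1 user group  ┃This module implement
 ┃$ cat data.txt            ┃This module optimizes
 ┃key0 = value46            ┃The pipeline coordina
 ┃key1 = value86            ┃                     
 ┃key2 = value15            ┗━━━━━━━━━━━━━━━━━━━━━
 ┗━━━━━━━━━━━━━━━━━━━━━━━━━━━━━━━━━━━━━┛━━━━━━━━━━
                                                  
                                                  


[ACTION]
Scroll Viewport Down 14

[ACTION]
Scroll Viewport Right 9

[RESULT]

━━━━━━━━━━━━━━━━━━━━┃Each component optimiz┃─┨    
nal                 ┃This module validates ┃.┃    
────────────────────┃                      ┃.┃    
la                  ┃The pipeline coordinat┃.┃    
-r--  1 user group  ┃Th┌────────────────┐ns┃.┃    
xr-x  1 user group  ┃Th│ Save Changes?  │es┃.┃    
-r--  1 user group  ┃Th│This cannot be u│at┃.┃    
xr-x  1 user group  ┃Th│[Save]  Don't Sa│da┃.┃    
xr-x  1 user group  ┃Er└────────────────┘fo┃.┃    
-r--  1 user group  ┃The architecture optim┃.┃    
-r--  1 user group  ┃This module implements┃.┃    
data.txt            ┃This module optimizes ┃.┃    
 value46            ┃The pipeline coordinat┃.┃    
 value86            ┃                      ┃.┃    
 value15            ┗━━━━━━━━━━━━━━━━━━━━━━┛.┃    
━━━━━━━━━━━━━━━━━━━━━━━━━━━━━━━┛━━━━━━━━━━━━━┛    
                                                  
                                                  


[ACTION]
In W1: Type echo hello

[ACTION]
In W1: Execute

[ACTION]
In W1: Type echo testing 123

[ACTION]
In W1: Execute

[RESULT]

━━━━━━━━━━━━━━━━━━━━┃Each component optimiz┃─┨    
nal                 ┃This module validates ┃.┃    
────────────────────┃                      ┃.┃    
 value15            ┃The pipeline coordinat┃.┃    
 value56            ┃Th┌────────────────┐ns┃.┃    
 value84            ┃Th│ Save Changes?  │es┃.┃    
 value45            ┃Th│This cannot be u│at┃.┃    
status              ┃Th│[Save]  Don't Sa│da┃.┃    
nch main            ┃Er└────────────────┘fo┃.┃    
s not staged for com┃The architecture optim┃.┃    
 hello              ┃This module implements┃.┃    
                    ┃This module optimizes ┃.┃    
 testing 123        ┃The pipeline coordinat┃.┃    
g 123               ┃                      ┃.┃    
                    ┗━━━━━━━━━━━━━━━━━━━━━━┛.┃    
━━━━━━━━━━━━━━━━━━━━━━━━━━━━━━━┛━━━━━━━━━━━━━┛    
                                                  
                                                  


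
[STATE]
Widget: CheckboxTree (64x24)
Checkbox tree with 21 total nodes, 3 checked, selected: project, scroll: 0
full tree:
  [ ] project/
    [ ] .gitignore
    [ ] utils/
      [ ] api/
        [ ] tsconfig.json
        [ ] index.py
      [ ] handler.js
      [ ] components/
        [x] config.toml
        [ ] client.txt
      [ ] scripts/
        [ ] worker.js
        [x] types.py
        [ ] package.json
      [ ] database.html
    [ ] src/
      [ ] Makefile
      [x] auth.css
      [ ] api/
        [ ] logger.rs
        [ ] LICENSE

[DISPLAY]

>[-] project/                                                   
   [ ] .gitignore                                               
   [-] utils/                                                   
     [ ] api/                                                   
       [ ] tsconfig.json                                        
       [ ] index.py                                             
     [ ] handler.js                                             
     [-] components/                                            
       [x] config.toml                                          
       [ ] client.txt                                           
     [-] scripts/                                               
       [ ] worker.js                                            
       [x] types.py                                             
       [ ] package.json                                         
     [ ] database.html                                          
   [-] src/                                                     
     [ ] Makefile                                               
     [x] auth.css                                               
     [ ] api/                                                   
       [ ] logger.rs                                            
       [ ] LICENSE                                              
                                                                
                                                                
                                                                


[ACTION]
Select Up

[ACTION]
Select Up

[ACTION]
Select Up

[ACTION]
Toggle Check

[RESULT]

>[x] project/                                                   
   [x] .gitignore                                               
   [x] utils/                                                   
     [x] api/                                                   
       [x] tsconfig.json                                        
       [x] index.py                                             
     [x] handler.js                                             
     [x] components/                                            
       [x] config.toml                                          
       [x] client.txt                                           
     [x] scripts/                                               
       [x] worker.js                                            
       [x] types.py                                             
       [x] package.json                                         
     [x] database.html                                          
   [x] src/                                                     
     [x] Makefile                                               
     [x] auth.css                                               
     [x] api/                                                   
       [x] logger.rs                                            
       [x] LICENSE                                              
                                                                
                                                                
                                                                


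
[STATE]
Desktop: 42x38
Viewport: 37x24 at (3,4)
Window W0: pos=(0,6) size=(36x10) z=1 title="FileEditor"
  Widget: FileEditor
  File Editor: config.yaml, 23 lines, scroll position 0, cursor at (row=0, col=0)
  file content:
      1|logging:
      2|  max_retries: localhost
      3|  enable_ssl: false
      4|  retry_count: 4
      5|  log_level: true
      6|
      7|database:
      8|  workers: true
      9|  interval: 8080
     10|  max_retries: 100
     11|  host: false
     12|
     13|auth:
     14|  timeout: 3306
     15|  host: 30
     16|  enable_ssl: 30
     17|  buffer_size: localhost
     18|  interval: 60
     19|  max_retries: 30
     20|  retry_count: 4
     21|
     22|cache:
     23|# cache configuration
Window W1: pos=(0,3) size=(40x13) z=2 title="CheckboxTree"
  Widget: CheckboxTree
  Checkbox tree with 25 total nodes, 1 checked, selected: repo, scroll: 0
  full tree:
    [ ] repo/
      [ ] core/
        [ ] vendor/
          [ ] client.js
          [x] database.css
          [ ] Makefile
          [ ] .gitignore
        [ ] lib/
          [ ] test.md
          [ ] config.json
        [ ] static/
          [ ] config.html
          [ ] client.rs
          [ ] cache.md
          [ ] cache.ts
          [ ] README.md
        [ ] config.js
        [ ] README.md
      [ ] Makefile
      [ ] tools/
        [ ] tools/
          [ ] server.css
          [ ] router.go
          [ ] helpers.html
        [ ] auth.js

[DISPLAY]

heckboxTree                         ┃
────────────────────────────────────┨
-] repo/                            ┃
 [-] core/                          ┃
   [-] vendor/                      ┃
     [ ] client.js                  ┃
     [x] database.css               ┃
     [ ] Makefile                   ┃
     [ ] .gitignore                 ┃
   [ ] lib/                         ┃
     [ ] test.md                    ┃
━━━━━━━━━━━━━━━━━━━━━━━━━━━━━━━━━━━━┛
                                     
                                     
                                     
                                     
                                     
                                     
                                     
                                     
                                     
                                     
                                     
                                     


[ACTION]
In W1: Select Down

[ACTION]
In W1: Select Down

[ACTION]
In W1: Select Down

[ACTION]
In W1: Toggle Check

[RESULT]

heckboxTree                         ┃
────────────────────────────────────┨
-] repo/                            ┃
 [-] core/                          ┃
   [-] vendor/                      ┃
     [x] client.js                  ┃
     [x] database.css               ┃
     [ ] Makefile                   ┃
     [ ] .gitignore                 ┃
   [ ] lib/                         ┃
     [ ] test.md                    ┃
━━━━━━━━━━━━━━━━━━━━━━━━━━━━━━━━━━━━┛
                                     
                                     
                                     
                                     
                                     
                                     
                                     
                                     
                                     
                                     
                                     
                                     


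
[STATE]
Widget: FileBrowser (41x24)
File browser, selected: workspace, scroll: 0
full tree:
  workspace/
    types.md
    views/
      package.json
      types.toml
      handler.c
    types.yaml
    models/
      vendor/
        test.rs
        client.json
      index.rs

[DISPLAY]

> [-] workspace/                         
    types.md                             
    [+] views/                           
    types.yaml                           
    [+] models/                          
                                         
                                         
                                         
                                         
                                         
                                         
                                         
                                         
                                         
                                         
                                         
                                         
                                         
                                         
                                         
                                         
                                         
                                         
                                         


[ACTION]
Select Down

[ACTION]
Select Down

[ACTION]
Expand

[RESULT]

  [-] workspace/                         
    types.md                             
  > [-] views/                           
      package.json                       
      types.toml                         
      handler.c                          
    types.yaml                           
    [+] models/                          
                                         
                                         
                                         
                                         
                                         
                                         
                                         
                                         
                                         
                                         
                                         
                                         
                                         
                                         
                                         
                                         


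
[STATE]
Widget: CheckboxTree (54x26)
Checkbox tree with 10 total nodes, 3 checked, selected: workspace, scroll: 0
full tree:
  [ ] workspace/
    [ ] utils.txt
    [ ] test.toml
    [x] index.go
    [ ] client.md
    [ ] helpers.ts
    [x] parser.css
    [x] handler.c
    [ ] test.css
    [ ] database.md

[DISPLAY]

>[-] workspace/                                       
   [ ] utils.txt                                      
   [ ] test.toml                                      
   [x] index.go                                       
   [ ] client.md                                      
   [ ] helpers.ts                                     
   [x] parser.css                                     
   [x] handler.c                                      
   [ ] test.css                                       
   [ ] database.md                                    
                                                      
                                                      
                                                      
                                                      
                                                      
                                                      
                                                      
                                                      
                                                      
                                                      
                                                      
                                                      
                                                      
                                                      
                                                      
                                                      


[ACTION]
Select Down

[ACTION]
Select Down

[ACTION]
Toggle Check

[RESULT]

 [-] workspace/                                       
   [ ] utils.txt                                      
>  [x] test.toml                                      
   [x] index.go                                       
   [ ] client.md                                      
   [ ] helpers.ts                                     
   [x] parser.css                                     
   [x] handler.c                                      
   [ ] test.css                                       
   [ ] database.md                                    
                                                      
                                                      
                                                      
                                                      
                                                      
                                                      
                                                      
                                                      
                                                      
                                                      
                                                      
                                                      
                                                      
                                                      
                                                      
                                                      


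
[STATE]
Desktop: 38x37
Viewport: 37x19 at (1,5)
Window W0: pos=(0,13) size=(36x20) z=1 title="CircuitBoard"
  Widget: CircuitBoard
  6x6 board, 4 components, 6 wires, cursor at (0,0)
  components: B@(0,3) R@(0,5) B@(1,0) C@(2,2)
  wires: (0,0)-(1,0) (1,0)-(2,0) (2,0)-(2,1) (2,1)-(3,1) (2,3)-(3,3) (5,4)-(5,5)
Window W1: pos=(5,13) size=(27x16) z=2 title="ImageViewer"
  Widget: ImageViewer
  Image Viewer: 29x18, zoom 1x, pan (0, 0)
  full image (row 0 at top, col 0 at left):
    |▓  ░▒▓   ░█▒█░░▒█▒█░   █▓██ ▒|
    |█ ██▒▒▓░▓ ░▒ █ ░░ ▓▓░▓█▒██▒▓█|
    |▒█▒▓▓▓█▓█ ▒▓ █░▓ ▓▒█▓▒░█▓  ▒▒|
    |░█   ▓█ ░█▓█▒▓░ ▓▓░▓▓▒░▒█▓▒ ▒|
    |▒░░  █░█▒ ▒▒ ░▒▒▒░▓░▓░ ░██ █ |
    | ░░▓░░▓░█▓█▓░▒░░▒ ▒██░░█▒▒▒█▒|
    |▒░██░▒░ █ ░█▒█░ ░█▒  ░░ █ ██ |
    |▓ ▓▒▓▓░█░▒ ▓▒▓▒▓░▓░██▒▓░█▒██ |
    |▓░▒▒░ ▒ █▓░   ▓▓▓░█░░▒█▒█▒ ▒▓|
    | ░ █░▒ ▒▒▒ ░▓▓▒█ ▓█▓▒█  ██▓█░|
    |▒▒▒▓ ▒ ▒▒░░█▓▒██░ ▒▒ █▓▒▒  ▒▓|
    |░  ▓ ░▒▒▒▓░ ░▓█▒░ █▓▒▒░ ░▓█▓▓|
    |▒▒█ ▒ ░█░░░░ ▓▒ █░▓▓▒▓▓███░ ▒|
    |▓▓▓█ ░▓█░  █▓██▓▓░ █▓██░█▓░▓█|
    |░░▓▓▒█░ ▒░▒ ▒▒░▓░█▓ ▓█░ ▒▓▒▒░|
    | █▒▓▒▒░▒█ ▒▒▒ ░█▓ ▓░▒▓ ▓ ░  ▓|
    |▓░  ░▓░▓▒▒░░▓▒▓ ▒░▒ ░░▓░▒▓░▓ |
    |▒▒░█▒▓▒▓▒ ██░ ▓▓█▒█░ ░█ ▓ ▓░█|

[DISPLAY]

                                     
                                     
                                     
                                     
                                     
                                     
                                     
                                     
━━━━┏━━━━━━━━━━━━━━━━━━━━━━━━━┓━━━┓  
 Cir┃ ImageViewer             ┃   ┃  
────┠─────────────────────────┨───┨  
   0┃▓  ░▒▓   ░█▒█░░▒█▒█░   █▓┃   ┃  
0  [┃█ ██▒▒▓░▓ ░▒ █ ░░ ▓▓░▓█▒█┃   ┃  
    ┃▒█▒▓▓▓█▓█ ▒▓ █░▓ ▓▒█▓▒░█▓┃   ┃  
1   ┃░█   ▓█ ░█▓█▒▓░ ▓▓░▓▓▒░▒█┃   ┃  
    ┃▒░░  █░█▒ ▒▒ ░▒▒▒░▓░▓░ ░█┃   ┃  
2   ┃ ░░▓░░▓░█▓█▓░▒░░▒ ▒██░░█▒┃   ┃  
    ┃▒░██░▒░ █ ░█▒█░ ░█▒  ░░ █┃   ┃  
3   ┃▓ ▓▒▓▓░█░▒ ▓▒▓▒▓░▓░██▒▓░█┃   ┃  


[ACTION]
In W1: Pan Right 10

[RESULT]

                                     
                                     
                                     
                                     
                                     
                                     
                                     
                                     
━━━━┏━━━━━━━━━━━━━━━━━━━━━━━━━┓━━━┓  
 Cir┃ ImageViewer             ┃   ┃  
────┠─────────────────────────┨───┨  
   0┃█▒█░░▒█▒█░   █▓██ ▒      ┃   ┃  
0  [┃░▒ █ ░░ ▓▓░▓█▒██▒▓█      ┃   ┃  
    ┃▒▓ █░▓ ▓▒█▓▒░█▓  ▒▒      ┃   ┃  
1   ┃▓█▒▓░ ▓▓░▓▓▒░▒█▓▒ ▒      ┃   ┃  
    ┃▒▒ ░▒▒▒░▓░▓░ ░██ █       ┃   ┃  
2   ┃█▓░▒░░▒ ▒██░░█▒▒▒█▒      ┃   ┃  
    ┃░█▒█░ ░█▒  ░░ █ ██       ┃   ┃  
3   ┃ ▓▒▓▒▓░▓░██▒▓░█▒██       ┃   ┃  


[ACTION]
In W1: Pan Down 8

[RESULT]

                                     
                                     
                                     
                                     
                                     
                                     
                                     
                                     
━━━━┏━━━━━━━━━━━━━━━━━━━━━━━━━┓━━━┓  
 Cir┃ ImageViewer             ┃   ┃  
────┠─────────────────────────┨───┨  
   0┃░   ▓▓▓░█░░▒█▒█▒ ▒▓      ┃   ┃  
0  [┃ ░▓▓▒█ ▓█▓▒█  ██▓█░      ┃   ┃  
    ┃░█▓▒██░ ▒▒ █▓▒▒  ▒▓      ┃   ┃  
1   ┃░ ░▓█▒░ █▓▒▒░ ░▓█▓▓      ┃   ┃  
    ┃░░ ▓▒ █░▓▓▒▓▓███░ ▒      ┃   ┃  
2   ┃ █▓██▓▓░ █▓██░█▓░▓█      ┃   ┃  
    ┃▒ ▒▒░▓░█▓ ▓█░ ▒▓▒▒░      ┃   ┃  
3   ┃▒▒▒ ░█▓ ▓░▒▓ ▓ ░  ▓      ┃   ┃  


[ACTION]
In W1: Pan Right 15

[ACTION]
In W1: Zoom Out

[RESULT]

                                     
                                     
                                     
                                     
                                     
                                     
                                     
                                     
━━━━┏━━━━━━━━━━━━━━━━━━━━━━━━━┓━━━┓  
 Cir┃ ImageViewer             ┃   ┃  
────┠─────────────────────────┨───┨  
   0┃▒ ▒▓                     ┃   ┃  
0  [┃█▓█░                     ┃   ┃  
    ┃  ▒▓                     ┃   ┃  
1   ┃▓█▓▓                     ┃   ┃  
    ┃█░ ▒                     ┃   ┃  
2   ┃▓░▓█                     ┃   ┃  
    ┃▓▒▒░                     ┃   ┃  
3   ┃░  ▓                     ┃   ┃  


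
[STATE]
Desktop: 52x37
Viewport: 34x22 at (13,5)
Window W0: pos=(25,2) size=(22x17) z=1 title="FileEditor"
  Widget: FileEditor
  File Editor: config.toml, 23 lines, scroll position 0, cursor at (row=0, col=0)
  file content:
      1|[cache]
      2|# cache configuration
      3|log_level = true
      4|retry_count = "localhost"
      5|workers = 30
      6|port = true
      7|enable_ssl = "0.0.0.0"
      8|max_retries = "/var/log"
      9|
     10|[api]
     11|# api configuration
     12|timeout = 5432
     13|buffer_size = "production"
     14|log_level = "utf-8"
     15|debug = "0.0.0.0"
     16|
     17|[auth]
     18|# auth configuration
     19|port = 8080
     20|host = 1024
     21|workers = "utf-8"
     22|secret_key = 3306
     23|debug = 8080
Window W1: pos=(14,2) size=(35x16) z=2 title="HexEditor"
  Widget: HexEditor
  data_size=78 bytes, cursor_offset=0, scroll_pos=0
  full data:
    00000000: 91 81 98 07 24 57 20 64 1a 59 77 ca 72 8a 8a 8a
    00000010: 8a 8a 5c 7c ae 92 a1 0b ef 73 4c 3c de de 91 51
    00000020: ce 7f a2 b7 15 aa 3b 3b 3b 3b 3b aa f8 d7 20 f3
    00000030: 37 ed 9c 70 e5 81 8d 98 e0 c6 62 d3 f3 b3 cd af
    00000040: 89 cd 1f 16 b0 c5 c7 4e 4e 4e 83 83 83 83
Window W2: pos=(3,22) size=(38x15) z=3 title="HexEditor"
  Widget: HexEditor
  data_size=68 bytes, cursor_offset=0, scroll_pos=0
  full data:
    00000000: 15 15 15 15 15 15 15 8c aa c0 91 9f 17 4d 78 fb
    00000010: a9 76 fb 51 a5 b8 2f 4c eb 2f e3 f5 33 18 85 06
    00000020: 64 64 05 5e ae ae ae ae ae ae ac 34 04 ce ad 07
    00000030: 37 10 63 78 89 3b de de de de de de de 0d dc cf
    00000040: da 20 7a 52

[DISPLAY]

 ┃00000000  91 81 98 07 24 57 20 6
 ┃00000010  8a 8a 5c 7c ae 92 a1 0
 ┃00000020  ce 7f a2 b7 15 aa 3b 3
 ┃00000030  37 ed 9c 70 e5 81 8d 9
 ┃00000040  89 cd 1f 16 b0 c5 c7 4
 ┃                                
 ┃                                
 ┃                                
 ┃                                
 ┃                                
 ┃                                
 ┃                                
 ┗━━━━━━━━━━━━━━━━━━━━━━━━━━━━━━━━
            ┗━━━━━━━━━━━━━━━━━━━━┛
                                  
                                  
                                  
━━━━━━━━━━━━━━━━━━━━━━━━━━━┓      
r                          ┃      
───────────────────────────┨      
 15 15 15 15 15 15 15 8c  a┃      
 a9 76 fb 51 a5 b8 2f 4c  e┃      


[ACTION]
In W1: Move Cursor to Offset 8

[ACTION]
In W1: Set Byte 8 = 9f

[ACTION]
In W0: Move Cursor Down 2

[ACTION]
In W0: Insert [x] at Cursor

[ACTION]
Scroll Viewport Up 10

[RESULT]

                                  
                                  
 ┏━━━━━━━━━━━━━━━━━━━━━━━━━━━━━━━━
 ┃ HexEditor                      
 ┠────────────────────────────────
 ┃00000000  91 81 98 07 24 57 20 6
 ┃00000010  8a 8a 5c 7c ae 92 a1 0
 ┃00000020  ce 7f a2 b7 15 aa 3b 3
 ┃00000030  37 ed 9c 70 e5 81 8d 9
 ┃00000040  89 cd 1f 16 b0 c5 c7 4
 ┃                                
 ┃                                
 ┃                                
 ┃                                
 ┃                                
 ┃                                
 ┃                                
 ┗━━━━━━━━━━━━━━━━━━━━━━━━━━━━━━━━
            ┗━━━━━━━━━━━━━━━━━━━━┛
                                  
                                  
                                  


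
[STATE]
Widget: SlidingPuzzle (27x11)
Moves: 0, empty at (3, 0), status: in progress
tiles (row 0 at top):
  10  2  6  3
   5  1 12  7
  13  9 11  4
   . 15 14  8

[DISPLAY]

┌────┬────┬────┬────┐      
│ 10 │  2 │  6 │  3 │      
├────┼────┼────┼────┤      
│  5 │  1 │ 12 │  7 │      
├────┼────┼────┼────┤      
│ 13 │  9 │ 11 │  4 │      
├────┼────┼────┼────┤      
│    │ 15 │ 14 │  8 │      
└────┴────┴────┴────┘      
Moves: 0                   
                           


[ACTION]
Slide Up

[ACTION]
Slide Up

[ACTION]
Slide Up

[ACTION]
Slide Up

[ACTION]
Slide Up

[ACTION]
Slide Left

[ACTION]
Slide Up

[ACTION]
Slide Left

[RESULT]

┌────┬────┬────┬────┐      
│ 10 │  2 │  6 │  3 │      
├────┼────┼────┼────┤      
│  5 │  1 │ 12 │  7 │      
├────┼────┼────┼────┤      
│ 13 │  9 │ 11 │  4 │      
├────┼────┼────┼────┤      
│ 15 │ 14 │    │  8 │      
└────┴────┴────┴────┘      
Moves: 2                   
                           


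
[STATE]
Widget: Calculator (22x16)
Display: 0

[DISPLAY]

                     0
┌───┬───┬───┬───┐     
│ 7 │ 8 │ 9 │ ÷ │     
├───┼───┼───┼───┤     
│ 4 │ 5 │ 6 │ × │     
├───┼───┼───┼───┤     
│ 1 │ 2 │ 3 │ - │     
├───┼───┼───┼───┤     
│ 0 │ . │ = │ + │     
├───┼───┼───┼───┤     
│ C │ MC│ MR│ M+│     
└───┴───┴───┴───┘     
                      
                      
                      
                      


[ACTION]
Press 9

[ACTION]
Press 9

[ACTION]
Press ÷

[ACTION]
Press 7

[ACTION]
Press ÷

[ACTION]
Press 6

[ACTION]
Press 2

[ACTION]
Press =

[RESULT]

           0.228110599
┌───┬───┬───┬───┐     
│ 7 │ 8 │ 9 │ ÷ │     
├───┼───┼───┼───┤     
│ 4 │ 5 │ 6 │ × │     
├───┼───┼───┼───┤     
│ 1 │ 2 │ 3 │ - │     
├───┼───┼───┼───┤     
│ 0 │ . │ = │ + │     
├───┼───┼───┼───┤     
│ C │ MC│ MR│ M+│     
└───┴───┴───┴───┘     
                      
                      
                      
                      
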